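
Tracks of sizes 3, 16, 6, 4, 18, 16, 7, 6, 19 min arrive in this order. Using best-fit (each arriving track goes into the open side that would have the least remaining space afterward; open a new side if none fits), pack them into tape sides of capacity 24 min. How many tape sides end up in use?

  3 → side 1 (new)  [load 3/24]
  16 → side 1  [load 19/24]
  6 → side 2 (new)  [load 6/24]
  4 → side 1  [load 23/24]
  18 → side 2  [load 24/24]
  16 → side 3 (new)  [load 16/24]
  7 → side 3  [load 23/24]
  6 → side 4 (new)  [load 6/24]
  19 → side 5 (new)  [load 19/24]
5 tape sides opened.

5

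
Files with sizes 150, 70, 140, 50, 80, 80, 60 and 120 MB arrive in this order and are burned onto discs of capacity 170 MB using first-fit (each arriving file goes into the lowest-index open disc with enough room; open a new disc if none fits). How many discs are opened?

  150 → disc 1 (new)  [load 150/170]
  70 → disc 2 (new)  [load 70/170]
  140 → disc 3 (new)  [load 140/170]
  50 → disc 2  [load 120/170]
  80 → disc 4 (new)  [load 80/170]
  80 → disc 4  [load 160/170]
  60 → disc 5 (new)  [load 60/170]
  120 → disc 6 (new)  [load 120/170]
6 discs opened.

6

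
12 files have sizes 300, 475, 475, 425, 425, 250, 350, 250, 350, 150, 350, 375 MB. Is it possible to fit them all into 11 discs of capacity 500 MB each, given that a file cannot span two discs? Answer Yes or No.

A valid assignment using 10 discs:
  disc 1: 475 = 475
  disc 2: 475 = 475
  disc 3: 425 = 425
  disc 4: 425 = 425
  disc 5: 375 = 375
  disc 6: 350 + 150 = 500
  disc 7: 350 = 350
  disc 8: 350 = 350
  disc 9: 300 = 300
  disc 10: 250 + 250 = 500
That uses only 10 ≤ 11, so 11 discs are enough.

Yes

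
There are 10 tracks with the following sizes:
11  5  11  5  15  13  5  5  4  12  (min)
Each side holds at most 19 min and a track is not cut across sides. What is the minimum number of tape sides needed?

5

Total = 15 + 13 + 12 + 11 + 11 + 5 + 5 + 5 + 5 + 4 = 86 min.
Lower bound: ⌈86/19⌉ = 5 tape sides.
A packing using 5 tape sides:
  side 1: 15 + 4 = 19
  side 2: 13 + 5 = 18
  side 3: 12 + 5 = 17
  side 4: 11 + 5 = 16
  side 5: 11 + 5 = 16
This matches the lower bound, so 5 is optimal.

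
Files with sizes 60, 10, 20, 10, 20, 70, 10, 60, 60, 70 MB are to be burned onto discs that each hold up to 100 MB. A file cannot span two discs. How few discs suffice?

5

Total = 70 + 70 + 60 + 60 + 60 + 20 + 20 + 10 + 10 + 10 = 390 MB.
Lower bound: ⌈390/100⌉ = 4 discs.
Also, 5 files each exceed 50 MB, and no two of those can share a disc, so at least 5 discs are needed.
A packing using 5 discs:
  disc 1: 70 + 20 + 10 = 100
  disc 2: 70 + 20 + 10 = 100
  disc 3: 60 + 10 = 70
  disc 4: 60 = 60
  disc 5: 60 = 60
This matches the lower bound, so 5 is optimal.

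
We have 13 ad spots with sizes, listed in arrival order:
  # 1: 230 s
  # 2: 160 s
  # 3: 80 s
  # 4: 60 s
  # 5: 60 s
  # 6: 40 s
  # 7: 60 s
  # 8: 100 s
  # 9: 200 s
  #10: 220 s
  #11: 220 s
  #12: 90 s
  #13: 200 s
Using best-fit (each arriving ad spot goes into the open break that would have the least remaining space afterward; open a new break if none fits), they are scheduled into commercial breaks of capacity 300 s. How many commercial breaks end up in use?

7

  230 → break 1 (new)  [load 230/300]
  160 → break 2 (new)  [load 160/300]
  80 → break 2  [load 240/300]
  60 → break 2  [load 300/300]
  60 → break 1  [load 290/300]
  40 → break 3 (new)  [load 40/300]
  60 → break 3  [load 100/300]
  100 → break 3  [load 200/300]
  200 → break 4 (new)  [load 200/300]
  220 → break 5 (new)  [load 220/300]
  220 → break 6 (new)  [load 220/300]
  90 → break 3  [load 290/300]
  200 → break 7 (new)  [load 200/300]
7 commercial breaks opened.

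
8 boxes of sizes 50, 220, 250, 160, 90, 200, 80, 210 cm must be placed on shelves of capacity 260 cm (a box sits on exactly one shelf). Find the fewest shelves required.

Total = 250 + 220 + 210 + 200 + 160 + 90 + 80 + 50 = 1260 cm.
Lower bound: ⌈1260/260⌉ = 5 shelves.
A packing using 6 shelves:
  shelf 1: 250 = 250
  shelf 2: 220 = 220
  shelf 3: 210 + 50 = 260
  shelf 4: 200 = 200
  shelf 5: 160 + 90 = 250
  shelf 6: 80 = 80
No arrangement into 5 shelves stays within capacity, so 6 is optimal.

6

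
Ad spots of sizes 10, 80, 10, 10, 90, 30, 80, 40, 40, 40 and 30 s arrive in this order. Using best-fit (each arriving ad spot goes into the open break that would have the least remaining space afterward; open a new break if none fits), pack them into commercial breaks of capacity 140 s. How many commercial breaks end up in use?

  10 → break 1 (new)  [load 10/140]
  80 → break 1  [load 90/140]
  10 → break 1  [load 100/140]
  10 → break 1  [load 110/140]
  90 → break 2 (new)  [load 90/140]
  30 → break 1  [load 140/140]
  80 → break 3 (new)  [load 80/140]
  40 → break 2  [load 130/140]
  40 → break 3  [load 120/140]
  40 → break 4 (new)  [load 40/140]
  30 → break 4  [load 70/140]
4 commercial breaks opened.

4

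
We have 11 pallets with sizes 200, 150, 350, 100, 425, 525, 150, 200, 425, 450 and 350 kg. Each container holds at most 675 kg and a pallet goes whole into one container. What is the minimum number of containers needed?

6

Total = 525 + 450 + 425 + 425 + 350 + 350 + 200 + 200 + 150 + 150 + 100 = 3325 kg.
Lower bound: ⌈3325/675⌉ = 5 containers.
Also, 6 pallets each exceed 675/2 kg, and no two of those can share a container, so at least 6 containers are needed.
A packing using 6 containers:
  container 1: 525 + 150 = 675
  container 2: 450 + 200 = 650
  container 3: 425 + 200 = 625
  container 4: 425 + 150 + 100 = 675
  container 5: 350 = 350
  container 6: 350 = 350
This matches the lower bound, so 6 is optimal.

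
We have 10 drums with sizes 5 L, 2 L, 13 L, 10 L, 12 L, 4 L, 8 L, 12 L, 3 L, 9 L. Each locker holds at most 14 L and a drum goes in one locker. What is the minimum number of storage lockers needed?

Total = 13 + 12 + 12 + 10 + 9 + 8 + 5 + 4 + 3 + 2 = 78 L.
Lower bound: ⌈78/14⌉ = 6 storage lockers.
A packing using 6 storage lockers:
  locker 1: 13 = 13
  locker 2: 12 + 2 = 14
  locker 3: 12 = 12
  locker 4: 10 + 4 = 14
  locker 5: 9 + 5 = 14
  locker 6: 8 + 3 = 11
This matches the lower bound, so 6 is optimal.

6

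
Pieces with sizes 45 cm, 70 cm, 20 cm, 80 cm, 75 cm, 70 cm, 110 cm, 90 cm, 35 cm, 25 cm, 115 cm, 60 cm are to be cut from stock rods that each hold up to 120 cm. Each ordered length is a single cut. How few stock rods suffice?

8

Total = 115 + 110 + 90 + 80 + 75 + 70 + 70 + 60 + 45 + 35 + 25 + 20 = 795 cm.
Lower bound: ⌈795/120⌉ = 7 stock rods.
A packing using 8 stock rods:
  stock rod 1: 115 = 115
  stock rod 2: 110 = 110
  stock rod 3: 90 + 25 = 115
  stock rod 4: 80 + 35 = 115
  stock rod 5: 75 + 45 = 120
  stock rod 6: 70 + 20 = 90
  stock rod 7: 70 = 70
  stock rod 8: 60 = 60
No arrangement into 7 stock rods stays within capacity, so 8 is optimal.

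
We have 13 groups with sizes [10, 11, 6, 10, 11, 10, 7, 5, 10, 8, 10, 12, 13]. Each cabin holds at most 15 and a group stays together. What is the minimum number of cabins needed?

11

Total = 13 + 12 + 11 + 11 + 10 + 10 + 10 + 10 + 10 + 8 + 7 + 6 + 5 = 123.
Lower bound: ⌈123/15⌉ = 9 cabins.
Also, 10 groups each exceed 15/2, and no two of those can share a cabin, so at least 10 cabins are needed.
A packing using 11 cabins:
  cabin 1: 13 = 13
  cabin 2: 12 = 12
  cabin 3: 11 = 11
  cabin 4: 11 = 11
  cabin 5: 10 + 5 = 15
  cabin 6: 10 = 10
  cabin 7: 10 = 10
  cabin 8: 10 = 10
  cabin 9: 10 = 10
  cabin 10: 8 + 7 = 15
  cabin 11: 6 = 6
No arrangement into 10 cabins stays within capacity, so 11 is optimal.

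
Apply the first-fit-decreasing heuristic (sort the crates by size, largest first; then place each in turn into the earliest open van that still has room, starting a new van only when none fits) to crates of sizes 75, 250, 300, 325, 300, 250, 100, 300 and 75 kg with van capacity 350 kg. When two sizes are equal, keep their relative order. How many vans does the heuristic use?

Sorted descending: 325, 300, 300, 300, 250, 250, 100, 75, 75.
  325 → van 1 (new)  [load 325/350]
  300 → van 2 (new)  [load 300/350]
  300 → van 3 (new)  [load 300/350]
  300 → van 4 (new)  [load 300/350]
  250 → van 5 (new)  [load 250/350]
  250 → van 6 (new)  [load 250/350]
  100 → van 5  [load 350/350]
  75 → van 6  [load 325/350]
  75 → van 7 (new)  [load 75/350]
7 vans opened.

7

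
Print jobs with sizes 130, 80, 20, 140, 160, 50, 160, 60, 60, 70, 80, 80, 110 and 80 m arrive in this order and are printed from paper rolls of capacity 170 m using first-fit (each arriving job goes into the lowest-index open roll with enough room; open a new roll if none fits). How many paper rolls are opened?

9

  130 → roll 1 (new)  [load 130/170]
  80 → roll 2 (new)  [load 80/170]
  20 → roll 1  [load 150/170]
  140 → roll 3 (new)  [load 140/170]
  160 → roll 4 (new)  [load 160/170]
  50 → roll 2  [load 130/170]
  160 → roll 5 (new)  [load 160/170]
  60 → roll 6 (new)  [load 60/170]
  60 → roll 6  [load 120/170]
  70 → roll 7 (new)  [load 70/170]
  80 → roll 7  [load 150/170]
  80 → roll 8 (new)  [load 80/170]
  110 → roll 9 (new)  [load 110/170]
  80 → roll 8  [load 160/170]
9 paper rolls opened.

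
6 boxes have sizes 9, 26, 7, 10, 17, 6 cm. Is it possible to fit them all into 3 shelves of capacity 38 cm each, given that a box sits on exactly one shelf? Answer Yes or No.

A valid assignment using 3 shelves:
  shelf 1: 26 + 10 = 36
  shelf 2: 17 + 9 + 7 = 33
  shelf 3: 6 = 6
Every load is within 38 cm, so 3 shelves suffice.

Yes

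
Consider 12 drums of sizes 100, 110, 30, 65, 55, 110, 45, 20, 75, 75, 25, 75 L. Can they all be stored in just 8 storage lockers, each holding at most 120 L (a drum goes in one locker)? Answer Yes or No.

Yes

A valid assignment using 7 storage lockers:
  locker 1: 110 = 110
  locker 2: 110 = 110
  locker 3: 100 + 20 = 120
  locker 4: 75 + 45 = 120
  locker 5: 75 + 30 = 105
  locker 6: 75 + 25 = 100
  locker 7: 65 + 55 = 120
That uses only 7 ≤ 8, so 8 storage lockers are enough.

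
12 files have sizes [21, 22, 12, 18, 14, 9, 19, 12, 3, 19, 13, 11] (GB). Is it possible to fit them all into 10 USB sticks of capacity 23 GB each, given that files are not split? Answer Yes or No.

Yes

A valid assignment using 9 USB sticks:
  USB stick 1: 22 = 22
  USB stick 2: 21 = 21
  USB stick 3: 19 + 3 = 22
  USB stick 4: 19 = 19
  USB stick 5: 18 = 18
  USB stick 6: 14 + 9 = 23
  USB stick 7: 13 = 13
  USB stick 8: 12 + 11 = 23
  USB stick 9: 12 = 12
That uses only 9 ≤ 10, so 10 USB sticks are enough.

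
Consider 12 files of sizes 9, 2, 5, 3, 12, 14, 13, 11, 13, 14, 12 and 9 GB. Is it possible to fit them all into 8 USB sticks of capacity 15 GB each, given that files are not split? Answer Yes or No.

No

Total = 117 GB; ⌈117/15⌉ = 8.
9 files each exceed half the capacity and cannot share a USB stick, forcing at least 9 USB sticks.
At least 9 USB sticks are required, but only 8 are allowed.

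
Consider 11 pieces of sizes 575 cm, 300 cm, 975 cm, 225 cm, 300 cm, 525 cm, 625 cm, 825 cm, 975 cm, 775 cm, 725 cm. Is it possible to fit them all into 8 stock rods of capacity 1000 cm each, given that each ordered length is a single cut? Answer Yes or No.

A valid assignment using 8 stock rods:
  stock rod 1: 975 = 975
  stock rod 2: 975 = 975
  stock rod 3: 825 = 825
  stock rod 4: 775 + 225 = 1000
  stock rod 5: 725 = 725
  stock rod 6: 625 + 300 = 925
  stock rod 7: 575 + 300 = 875
  stock rod 8: 525 = 525
Every load is within 1000 cm, so 8 stock rods suffice.

Yes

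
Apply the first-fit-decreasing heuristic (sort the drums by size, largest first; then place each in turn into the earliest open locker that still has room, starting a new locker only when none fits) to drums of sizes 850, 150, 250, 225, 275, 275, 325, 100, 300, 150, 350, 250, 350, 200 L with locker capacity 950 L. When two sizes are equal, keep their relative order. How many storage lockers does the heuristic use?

Sorted descending: 850, 350, 350, 325, 300, 275, 275, 250, 250, 225, 200, 150, 150, 100.
  850 → locker 1 (new)  [load 850/950]
  350 → locker 2 (new)  [load 350/950]
  350 → locker 2  [load 700/950]
  325 → locker 3 (new)  [load 325/950]
  300 → locker 3  [load 625/950]
  275 → locker 3  [load 900/950]
  275 → locker 4 (new)  [load 275/950]
  250 → locker 2  [load 950/950]
  250 → locker 4  [load 525/950]
  225 → locker 4  [load 750/950]
  200 → locker 4  [load 950/950]
  150 → locker 5 (new)  [load 150/950]
  150 → locker 5  [load 300/950]
  100 → locker 1  [load 950/950]
5 storage lockers opened.

5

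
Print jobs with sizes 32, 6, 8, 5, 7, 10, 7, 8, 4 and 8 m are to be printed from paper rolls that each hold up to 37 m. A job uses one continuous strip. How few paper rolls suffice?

Total = 32 + 10 + 8 + 8 + 8 + 7 + 7 + 6 + 5 + 4 = 95 m.
Lower bound: ⌈95/37⌉ = 3 paper rolls.
A packing using 3 paper rolls:
  roll 1: 32 + 5 = 37
  roll 2: 10 + 8 + 8 + 8 = 34
  roll 3: 7 + 7 + 6 + 4 = 24
This matches the lower bound, so 3 is optimal.

3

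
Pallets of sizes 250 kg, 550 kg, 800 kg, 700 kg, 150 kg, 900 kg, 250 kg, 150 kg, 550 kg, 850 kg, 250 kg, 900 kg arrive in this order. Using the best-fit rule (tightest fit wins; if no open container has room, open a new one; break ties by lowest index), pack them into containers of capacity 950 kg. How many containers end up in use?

7

  250 → container 1 (new)  [load 250/950]
  550 → container 1  [load 800/950]
  800 → container 2 (new)  [load 800/950]
  700 → container 3 (new)  [load 700/950]
  150 → container 1  [load 950/950]
  900 → container 4 (new)  [load 900/950]
  250 → container 3  [load 950/950]
  150 → container 2  [load 950/950]
  550 → container 5 (new)  [load 550/950]
  850 → container 6 (new)  [load 850/950]
  250 → container 5  [load 800/950]
  900 → container 7 (new)  [load 900/950]
7 containers opened.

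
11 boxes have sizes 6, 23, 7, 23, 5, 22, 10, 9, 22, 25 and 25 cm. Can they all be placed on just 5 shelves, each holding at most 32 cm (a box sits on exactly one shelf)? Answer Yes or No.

Total = 177 cm; ⌈177/32⌉ = 6.
At least 6 shelves are required, but only 5 are allowed.

No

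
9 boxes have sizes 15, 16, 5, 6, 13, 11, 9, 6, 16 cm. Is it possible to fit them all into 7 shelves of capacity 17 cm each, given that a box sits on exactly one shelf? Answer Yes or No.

A valid assignment using 7 shelves:
  shelf 1: 16 = 16
  shelf 2: 16 = 16
  shelf 3: 15 = 15
  shelf 4: 13 = 13
  shelf 5: 11 + 6 = 17
  shelf 6: 9 + 6 = 15
  shelf 7: 5 = 5
Every load is within 17 cm, so 7 shelves suffice.

Yes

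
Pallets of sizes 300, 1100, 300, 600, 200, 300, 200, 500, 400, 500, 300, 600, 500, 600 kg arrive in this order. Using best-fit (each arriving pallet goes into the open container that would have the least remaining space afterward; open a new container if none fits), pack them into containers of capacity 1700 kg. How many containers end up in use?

4

  300 → container 1 (new)  [load 300/1700]
  1100 → container 1  [load 1400/1700]
  300 → container 1  [load 1700/1700]
  600 → container 2 (new)  [load 600/1700]
  200 → container 2  [load 800/1700]
  300 → container 2  [load 1100/1700]
  200 → container 2  [load 1300/1700]
  500 → container 3 (new)  [load 500/1700]
  400 → container 2  [load 1700/1700]
  500 → container 3  [load 1000/1700]
  300 → container 3  [load 1300/1700]
  600 → container 4 (new)  [load 600/1700]
  500 → container 4  [load 1100/1700]
  600 → container 4  [load 1700/1700]
4 containers opened.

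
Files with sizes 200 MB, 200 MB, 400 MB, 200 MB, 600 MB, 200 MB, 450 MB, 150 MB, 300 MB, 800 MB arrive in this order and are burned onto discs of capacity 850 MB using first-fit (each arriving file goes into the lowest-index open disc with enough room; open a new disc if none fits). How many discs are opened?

  200 → disc 1 (new)  [load 200/850]
  200 → disc 1  [load 400/850]
  400 → disc 1  [load 800/850]
  200 → disc 2 (new)  [load 200/850]
  600 → disc 2  [load 800/850]
  200 → disc 3 (new)  [load 200/850]
  450 → disc 3  [load 650/850]
  150 → disc 3  [load 800/850]
  300 → disc 4 (new)  [load 300/850]
  800 → disc 5 (new)  [load 800/850]
5 discs opened.

5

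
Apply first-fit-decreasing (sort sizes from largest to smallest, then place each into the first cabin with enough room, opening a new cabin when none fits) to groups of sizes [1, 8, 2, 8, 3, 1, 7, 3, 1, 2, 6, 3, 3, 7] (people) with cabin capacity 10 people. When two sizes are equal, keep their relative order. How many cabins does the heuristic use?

6

Sorted descending: 8, 8, 7, 7, 6, 3, 3, 3, 3, 2, 2, 1, 1, 1.
  8 → cabin 1 (new)  [load 8/10]
  8 → cabin 2 (new)  [load 8/10]
  7 → cabin 3 (new)  [load 7/10]
  7 → cabin 4 (new)  [load 7/10]
  6 → cabin 5 (new)  [load 6/10]
  3 → cabin 3  [load 10/10]
  3 → cabin 4  [load 10/10]
  3 → cabin 5  [load 9/10]
  3 → cabin 6 (new)  [load 3/10]
  2 → cabin 1  [load 10/10]
  2 → cabin 2  [load 10/10]
  1 → cabin 5  [load 10/10]
  1 → cabin 6  [load 4/10]
  1 → cabin 6  [load 5/10]
6 cabins opened.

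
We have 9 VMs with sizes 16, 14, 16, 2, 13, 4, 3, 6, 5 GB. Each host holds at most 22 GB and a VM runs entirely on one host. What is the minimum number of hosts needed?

4

Total = 16 + 16 + 14 + 13 + 6 + 5 + 4 + 3 + 2 = 79 GB.
Lower bound: ⌈79/22⌉ = 4 hosts.
A packing using 4 hosts:
  host 1: 16 + 6 = 22
  host 2: 16 + 5 = 21
  host 3: 14 + 4 + 3 = 21
  host 4: 13 + 2 = 15
This matches the lower bound, so 4 is optimal.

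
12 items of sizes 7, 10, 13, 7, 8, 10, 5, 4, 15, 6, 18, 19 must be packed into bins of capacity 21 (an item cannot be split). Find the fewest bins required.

Total = 19 + 18 + 15 + 13 + 10 + 10 + 8 + 7 + 7 + 6 + 5 + 4 = 122.
Lower bound: ⌈122/21⌉ = 6 bins.
A packing using 7 bins:
  bin 1: 19 = 19
  bin 2: 18 = 18
  bin 3: 15 + 6 = 21
  bin 4: 13 + 8 = 21
  bin 5: 10 + 10 = 20
  bin 6: 7 + 7 + 5 = 19
  bin 7: 4 = 4
No arrangement into 6 bins stays within capacity, so 7 is optimal.

7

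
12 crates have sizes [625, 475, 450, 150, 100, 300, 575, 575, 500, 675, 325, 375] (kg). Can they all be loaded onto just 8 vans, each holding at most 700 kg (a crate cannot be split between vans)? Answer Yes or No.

No

Total = 5125 kg; ⌈5125/700⌉ = 8.
The bound of 8 does not rule out 8, but exhaustive search shows no assignment into 8 vans of capacity 700 kg exists — the minimum is 9.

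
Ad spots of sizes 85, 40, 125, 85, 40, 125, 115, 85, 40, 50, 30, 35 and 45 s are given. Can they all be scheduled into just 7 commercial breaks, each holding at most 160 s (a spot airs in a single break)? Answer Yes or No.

Yes

A valid assignment using 7 commercial breaks:
  break 1: 125 + 35 = 160
  break 2: 125 + 30 = 155
  break 3: 115 + 45 = 160
  break 4: 85 + 50 = 135
  break 5: 85 + 40 = 125
  break 6: 85 + 40 = 125
  break 7: 40 = 40
Every load is within 160 s, so 7 commercial breaks suffice.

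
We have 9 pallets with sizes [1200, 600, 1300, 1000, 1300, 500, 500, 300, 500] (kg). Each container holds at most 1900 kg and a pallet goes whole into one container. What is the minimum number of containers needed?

Total = 1300 + 1300 + 1200 + 1000 + 600 + 500 + 500 + 500 + 300 = 7200 kg.
Lower bound: ⌈7200/1900⌉ = 4 containers.
A packing using 4 containers:
  container 1: 1300 + 600 = 1900
  container 2: 1300 + 500 = 1800
  container 3: 1200 + 500 = 1700
  container 4: 1000 + 500 + 300 = 1800
This matches the lower bound, so 4 is optimal.

4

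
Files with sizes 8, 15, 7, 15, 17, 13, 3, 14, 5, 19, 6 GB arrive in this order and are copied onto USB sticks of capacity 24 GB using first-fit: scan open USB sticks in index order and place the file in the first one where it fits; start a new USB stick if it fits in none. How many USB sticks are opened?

  8 → USB stick 1 (new)  [load 8/24]
  15 → USB stick 1  [load 23/24]
  7 → USB stick 2 (new)  [load 7/24]
  15 → USB stick 2  [load 22/24]
  17 → USB stick 3 (new)  [load 17/24]
  13 → USB stick 4 (new)  [load 13/24]
  3 → USB stick 3  [load 20/24]
  14 → USB stick 5 (new)  [load 14/24]
  5 → USB stick 4  [load 18/24]
  19 → USB stick 6 (new)  [load 19/24]
  6 → USB stick 4  [load 24/24]
6 USB sticks opened.

6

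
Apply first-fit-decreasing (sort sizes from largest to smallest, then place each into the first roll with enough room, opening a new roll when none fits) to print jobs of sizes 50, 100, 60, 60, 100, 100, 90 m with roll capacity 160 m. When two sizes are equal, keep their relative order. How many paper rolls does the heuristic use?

Sorted descending: 100, 100, 100, 90, 60, 60, 50.
  100 → roll 1 (new)  [load 100/160]
  100 → roll 2 (new)  [load 100/160]
  100 → roll 3 (new)  [load 100/160]
  90 → roll 4 (new)  [load 90/160]
  60 → roll 1  [load 160/160]
  60 → roll 2  [load 160/160]
  50 → roll 3  [load 150/160]
4 paper rolls opened.

4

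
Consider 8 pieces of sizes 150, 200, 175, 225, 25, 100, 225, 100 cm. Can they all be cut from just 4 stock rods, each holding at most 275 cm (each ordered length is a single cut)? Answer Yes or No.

Total = 1200 cm; ⌈1200/275⌉ = 5.
At least 5 stock rods are required, but only 4 are allowed.

No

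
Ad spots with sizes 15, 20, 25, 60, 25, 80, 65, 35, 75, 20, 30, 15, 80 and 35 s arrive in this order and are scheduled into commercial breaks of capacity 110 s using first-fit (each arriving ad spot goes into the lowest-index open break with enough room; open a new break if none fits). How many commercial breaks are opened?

  15 → break 1 (new)  [load 15/110]
  20 → break 1  [load 35/110]
  25 → break 1  [load 60/110]
  60 → break 2 (new)  [load 60/110]
  25 → break 1  [load 85/110]
  80 → break 3 (new)  [load 80/110]
  65 → break 4 (new)  [load 65/110]
  35 → break 2  [load 95/110]
  75 → break 5 (new)  [load 75/110]
  20 → break 1  [load 105/110]
  30 → break 3  [load 110/110]
  15 → break 2  [load 110/110]
  80 → break 6 (new)  [load 80/110]
  35 → break 4  [load 100/110]
6 commercial breaks opened.

6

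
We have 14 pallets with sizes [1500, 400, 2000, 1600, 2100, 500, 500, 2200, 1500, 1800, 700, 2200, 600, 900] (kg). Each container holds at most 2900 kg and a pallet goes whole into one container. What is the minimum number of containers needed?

8

Total = 2200 + 2200 + 2100 + 2000 + 1800 + 1600 + 1500 + 1500 + 900 + 700 + 600 + 500 + 500 + 400 = 18500 kg.
Lower bound: ⌈18500/2900⌉ = 7 containers.
Also, 8 pallets each exceed 1450 kg, and no two of those can share a container, so at least 8 containers are needed.
A packing using 8 containers:
  container 1: 2200 + 700 = 2900
  container 2: 2200 + 600 = 2800
  container 3: 2100 + 500 = 2600
  container 4: 2000 + 900 = 2900
  container 5: 1800 + 500 + 400 = 2700
  container 6: 1600 = 1600
  container 7: 1500 = 1500
  container 8: 1500 = 1500
This matches the lower bound, so 8 is optimal.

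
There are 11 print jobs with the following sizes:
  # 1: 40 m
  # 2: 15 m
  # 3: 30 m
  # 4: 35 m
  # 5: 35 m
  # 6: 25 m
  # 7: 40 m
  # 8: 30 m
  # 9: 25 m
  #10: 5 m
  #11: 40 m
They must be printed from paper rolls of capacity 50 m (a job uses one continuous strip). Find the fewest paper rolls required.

Total = 40 + 40 + 40 + 35 + 35 + 30 + 30 + 25 + 25 + 15 + 5 = 320 m.
Lower bound: ⌈320/50⌉ = 7 paper rolls.
A packing using 8 paper rolls:
  roll 1: 40 + 5 = 45
  roll 2: 40 = 40
  roll 3: 40 = 40
  roll 4: 35 + 15 = 50
  roll 5: 35 = 35
  roll 6: 30 = 30
  roll 7: 30 = 30
  roll 8: 25 + 25 = 50
No arrangement into 7 paper rolls stays within capacity, so 8 is optimal.

8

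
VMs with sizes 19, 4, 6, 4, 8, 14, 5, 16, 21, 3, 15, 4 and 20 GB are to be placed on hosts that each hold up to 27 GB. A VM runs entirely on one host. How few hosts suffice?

Total = 21 + 20 + 19 + 16 + 15 + 14 + 8 + 6 + 5 + 4 + 4 + 4 + 3 = 139 GB.
Lower bound: ⌈139/27⌉ = 6 hosts.
A packing using 6 hosts:
  host 1: 21 + 6 = 27
  host 2: 20 + 5 = 25
  host 3: 19 + 8 = 27
  host 4: 16 + 4 + 4 + 3 = 27
  host 5: 15 + 4 = 19
  host 6: 14 = 14
This matches the lower bound, so 6 is optimal.

6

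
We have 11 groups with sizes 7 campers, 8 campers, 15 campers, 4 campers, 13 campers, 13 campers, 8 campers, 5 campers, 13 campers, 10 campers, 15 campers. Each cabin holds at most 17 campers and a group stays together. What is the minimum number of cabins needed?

8

Total = 15 + 15 + 13 + 13 + 13 + 10 + 8 + 8 + 7 + 5 + 4 = 111 campers.
Lower bound: ⌈111/17⌉ = 7 cabins.
A packing using 8 cabins:
  cabin 1: 15 = 15
  cabin 2: 15 = 15
  cabin 3: 13 + 4 = 17
  cabin 4: 13 = 13
  cabin 5: 13 = 13
  cabin 6: 10 + 7 = 17
  cabin 7: 8 + 8 = 16
  cabin 8: 5 = 5
No arrangement into 7 cabins stays within capacity, so 8 is optimal.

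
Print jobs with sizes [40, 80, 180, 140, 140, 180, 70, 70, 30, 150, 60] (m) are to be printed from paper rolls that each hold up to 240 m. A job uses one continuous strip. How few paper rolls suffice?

Total = 180 + 180 + 150 + 140 + 140 + 80 + 70 + 70 + 60 + 40 + 30 = 1140 m.
Lower bound: ⌈1140/240⌉ = 5 paper rolls.
A packing using 5 paper rolls:
  roll 1: 180 + 60 = 240
  roll 2: 180 + 40 = 220
  roll 3: 150 + 80 = 230
  roll 4: 140 + 70 + 30 = 240
  roll 5: 140 + 70 = 210
This matches the lower bound, so 5 is optimal.

5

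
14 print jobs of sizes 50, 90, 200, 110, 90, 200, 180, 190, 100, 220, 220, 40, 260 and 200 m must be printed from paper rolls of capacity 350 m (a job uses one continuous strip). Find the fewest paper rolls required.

Total = 260 + 220 + 220 + 200 + 200 + 200 + 190 + 180 + 110 + 100 + 90 + 90 + 50 + 40 = 2150 m.
Lower bound: ⌈2150/350⌉ = 7 paper rolls.
Also, 8 print jobs each exceed 175 m, and no two of those can share a roll, so at least 8 paper rolls are needed.
A packing using 8 paper rolls:
  roll 1: 260 + 90 = 350
  roll 2: 220 + 110 = 330
  roll 3: 220 + 100 = 320
  roll 4: 200 + 90 + 50 = 340
  roll 5: 200 + 40 = 240
  roll 6: 200 = 200
  roll 7: 190 = 190
  roll 8: 180 = 180
This matches the lower bound, so 8 is optimal.

8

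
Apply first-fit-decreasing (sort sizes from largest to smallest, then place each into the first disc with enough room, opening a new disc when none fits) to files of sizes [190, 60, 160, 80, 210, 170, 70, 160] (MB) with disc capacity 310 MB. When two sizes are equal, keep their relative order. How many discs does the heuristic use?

Sorted descending: 210, 190, 170, 160, 160, 80, 70, 60.
  210 → disc 1 (new)  [load 210/310]
  190 → disc 2 (new)  [load 190/310]
  170 → disc 3 (new)  [load 170/310]
  160 → disc 4 (new)  [load 160/310]
  160 → disc 5 (new)  [load 160/310]
  80 → disc 1  [load 290/310]
  70 → disc 2  [load 260/310]
  60 → disc 3  [load 230/310]
5 discs opened.

5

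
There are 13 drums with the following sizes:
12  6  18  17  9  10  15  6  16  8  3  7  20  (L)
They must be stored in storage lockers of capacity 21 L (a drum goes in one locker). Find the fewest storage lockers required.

Total = 20 + 18 + 17 + 16 + 15 + 12 + 10 + 9 + 8 + 7 + 6 + 6 + 3 = 147 L.
Lower bound: ⌈147/21⌉ = 7 storage lockers.
A packing using 8 storage lockers:
  locker 1: 20 = 20
  locker 2: 18 + 3 = 21
  locker 3: 17 = 17
  locker 4: 16 = 16
  locker 5: 15 + 6 = 21
  locker 6: 12 + 9 = 21
  locker 7: 10 + 8 = 18
  locker 8: 7 + 6 = 13
No arrangement into 7 storage lockers stays within capacity, so 8 is optimal.

8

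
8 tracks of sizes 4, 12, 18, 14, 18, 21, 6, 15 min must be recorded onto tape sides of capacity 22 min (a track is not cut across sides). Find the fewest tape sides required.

6

Total = 21 + 18 + 18 + 15 + 14 + 12 + 6 + 4 = 108 min.
Lower bound: ⌈108/22⌉ = 5 tape sides.
Also, 6 tracks each exceed 11 min, and no two of those can share a side, so at least 6 tape sides are needed.
A packing using 6 tape sides:
  side 1: 21 = 21
  side 2: 18 + 4 = 22
  side 3: 18 = 18
  side 4: 15 + 6 = 21
  side 5: 14 = 14
  side 6: 12 = 12
This matches the lower bound, so 6 is optimal.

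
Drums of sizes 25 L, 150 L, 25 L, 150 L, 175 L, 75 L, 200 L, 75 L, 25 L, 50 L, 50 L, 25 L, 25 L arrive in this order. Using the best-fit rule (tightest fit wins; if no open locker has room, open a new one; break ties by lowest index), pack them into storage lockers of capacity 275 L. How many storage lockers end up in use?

4

  25 → locker 1 (new)  [load 25/275]
  150 → locker 1  [load 175/275]
  25 → locker 1  [load 200/275]
  150 → locker 2 (new)  [load 150/275]
  175 → locker 3 (new)  [load 175/275]
  75 → locker 1  [load 275/275]
  200 → locker 4 (new)  [load 200/275]
  75 → locker 4  [load 275/275]
  25 → locker 3  [load 200/275]
  50 → locker 3  [load 250/275]
  50 → locker 2  [load 200/275]
  25 → locker 3  [load 275/275]
  25 → locker 2  [load 225/275]
4 storage lockers opened.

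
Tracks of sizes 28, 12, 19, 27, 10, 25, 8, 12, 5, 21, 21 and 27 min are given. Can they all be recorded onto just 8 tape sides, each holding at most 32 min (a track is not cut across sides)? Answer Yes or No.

Yes

A valid assignment using 8 tape sides:
  side 1: 28 = 28
  side 2: 27 + 5 = 32
  side 3: 27 = 27
  side 4: 25 = 25
  side 5: 21 + 10 = 31
  side 6: 21 + 8 = 29
  side 7: 19 + 12 = 31
  side 8: 12 = 12
Every load is within 32 min, so 8 tape sides suffice.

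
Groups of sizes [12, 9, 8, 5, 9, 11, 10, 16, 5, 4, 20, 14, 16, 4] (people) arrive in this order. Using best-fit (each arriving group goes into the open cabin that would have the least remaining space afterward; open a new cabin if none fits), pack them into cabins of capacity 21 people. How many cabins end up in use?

  12 → cabin 1 (new)  [load 12/21]
  9 → cabin 1  [load 21/21]
  8 → cabin 2 (new)  [load 8/21]
  5 → cabin 2  [load 13/21]
  9 → cabin 3 (new)  [load 9/21]
  11 → cabin 3  [load 20/21]
  10 → cabin 4 (new)  [load 10/21]
  16 → cabin 5 (new)  [load 16/21]
  5 → cabin 5  [load 21/21]
  4 → cabin 2  [load 17/21]
  20 → cabin 6 (new)  [load 20/21]
  14 → cabin 7 (new)  [load 14/21]
  16 → cabin 8 (new)  [load 16/21]
  4 → cabin 2  [load 21/21]
8 cabins opened.

8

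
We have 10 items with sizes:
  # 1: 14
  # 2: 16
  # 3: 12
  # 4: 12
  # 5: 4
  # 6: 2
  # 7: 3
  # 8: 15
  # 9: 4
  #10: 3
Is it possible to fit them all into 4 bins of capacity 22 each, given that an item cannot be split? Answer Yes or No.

Total = 85; ⌈85/22⌉ = 4.
5 items each exceed half the capacity and cannot share a bin, forcing at least 5 bins.
At least 5 bins are required, but only 4 are allowed.

No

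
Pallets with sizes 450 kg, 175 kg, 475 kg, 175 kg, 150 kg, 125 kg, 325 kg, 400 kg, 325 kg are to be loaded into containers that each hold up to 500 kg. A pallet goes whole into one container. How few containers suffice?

Total = 475 + 450 + 400 + 325 + 325 + 175 + 175 + 150 + 125 = 2600 kg.
Lower bound: ⌈2600/500⌉ = 6 containers.
A packing using 6 containers:
  container 1: 475 = 475
  container 2: 450 = 450
  container 3: 400 = 400
  container 4: 325 + 175 = 500
  container 5: 325 + 175 = 500
  container 6: 150 + 125 = 275
This matches the lower bound, so 6 is optimal.

6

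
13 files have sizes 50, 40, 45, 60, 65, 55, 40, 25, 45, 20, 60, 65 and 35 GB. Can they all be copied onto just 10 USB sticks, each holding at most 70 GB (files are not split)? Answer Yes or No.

Total = 605 GB; ⌈605/70⌉ = 9.
10 files each exceed half the capacity and cannot share a USB stick, forcing at least 10 USB sticks.
The bound of 10 does not rule out 10, but exhaustive search shows no assignment into 10 USB sticks of capacity 70 GB exists — the minimum is 11.

No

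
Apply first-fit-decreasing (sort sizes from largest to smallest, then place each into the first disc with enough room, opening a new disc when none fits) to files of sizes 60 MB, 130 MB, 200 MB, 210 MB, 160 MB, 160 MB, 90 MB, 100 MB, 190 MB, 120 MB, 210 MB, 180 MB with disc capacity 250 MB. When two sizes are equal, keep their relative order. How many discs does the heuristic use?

Sorted descending: 210, 210, 200, 190, 180, 160, 160, 130, 120, 100, 90, 60.
  210 → disc 1 (new)  [load 210/250]
  210 → disc 2 (new)  [load 210/250]
  200 → disc 3 (new)  [load 200/250]
  190 → disc 4 (new)  [load 190/250]
  180 → disc 5 (new)  [load 180/250]
  160 → disc 6 (new)  [load 160/250]
  160 → disc 7 (new)  [load 160/250]
  130 → disc 8 (new)  [load 130/250]
  120 → disc 8  [load 250/250]
  100 → disc 9 (new)  [load 100/250]
  90 → disc 6  [load 250/250]
  60 → disc 4  [load 250/250]
9 discs opened.

9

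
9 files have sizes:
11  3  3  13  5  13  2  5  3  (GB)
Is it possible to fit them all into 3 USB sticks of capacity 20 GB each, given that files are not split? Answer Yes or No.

A valid assignment using 3 USB sticks:
  USB stick 1: 13 + 5 + 2 = 20
  USB stick 2: 13 + 5 = 18
  USB stick 3: 11 + 3 + 3 + 3 = 20
Every load is within 20 GB, so 3 USB sticks suffice.

Yes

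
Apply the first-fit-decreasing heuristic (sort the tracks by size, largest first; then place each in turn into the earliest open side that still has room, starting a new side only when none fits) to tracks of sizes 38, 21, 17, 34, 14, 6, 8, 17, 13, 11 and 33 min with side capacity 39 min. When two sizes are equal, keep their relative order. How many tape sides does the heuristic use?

Sorted descending: 38, 34, 33, 21, 17, 17, 14, 13, 11, 8, 6.
  38 → side 1 (new)  [load 38/39]
  34 → side 2 (new)  [load 34/39]
  33 → side 3 (new)  [load 33/39]
  21 → side 4 (new)  [load 21/39]
  17 → side 4  [load 38/39]
  17 → side 5 (new)  [load 17/39]
  14 → side 5  [load 31/39]
  13 → side 6 (new)  [load 13/39]
  11 → side 6  [load 24/39]
  8 → side 5  [load 39/39]
  6 → side 3  [load 39/39]
6 tape sides opened.

6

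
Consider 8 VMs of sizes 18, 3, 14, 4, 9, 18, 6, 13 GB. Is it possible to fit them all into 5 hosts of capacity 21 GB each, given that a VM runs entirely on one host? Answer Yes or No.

A valid assignment using 5 hosts:
  host 1: 18 + 3 = 21
  host 2: 18 = 18
  host 3: 14 + 6 = 20
  host 4: 13 + 4 = 17
  host 5: 9 = 9
Every load is within 21 GB, so 5 hosts suffice.

Yes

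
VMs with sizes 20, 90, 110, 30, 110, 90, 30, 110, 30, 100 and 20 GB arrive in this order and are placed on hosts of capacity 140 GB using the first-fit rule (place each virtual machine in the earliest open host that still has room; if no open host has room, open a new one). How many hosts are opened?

6

  20 → host 1 (new)  [load 20/140]
  90 → host 1  [load 110/140]
  110 → host 2 (new)  [load 110/140]
  30 → host 1  [load 140/140]
  110 → host 3 (new)  [load 110/140]
  90 → host 4 (new)  [load 90/140]
  30 → host 2  [load 140/140]
  110 → host 5 (new)  [load 110/140]
  30 → host 3  [load 140/140]
  100 → host 6 (new)  [load 100/140]
  20 → host 4  [load 110/140]
6 hosts opened.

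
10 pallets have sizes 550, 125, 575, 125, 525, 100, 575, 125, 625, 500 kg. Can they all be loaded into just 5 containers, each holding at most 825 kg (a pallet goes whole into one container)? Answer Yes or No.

Total = 3825 kg; ⌈3825/825⌉ = 5.
6 pallets each exceed half the capacity and cannot share a container, forcing at least 6 containers.
At least 6 containers are required, but only 5 are allowed.

No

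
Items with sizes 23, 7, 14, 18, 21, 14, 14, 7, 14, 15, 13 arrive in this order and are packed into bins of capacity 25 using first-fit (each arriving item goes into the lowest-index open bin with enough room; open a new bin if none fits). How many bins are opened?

9

  23 → bin 1 (new)  [load 23/25]
  7 → bin 2 (new)  [load 7/25]
  14 → bin 2  [load 21/25]
  18 → bin 3 (new)  [load 18/25]
  21 → bin 4 (new)  [load 21/25]
  14 → bin 5 (new)  [load 14/25]
  14 → bin 6 (new)  [load 14/25]
  7 → bin 3  [load 25/25]
  14 → bin 7 (new)  [load 14/25]
  15 → bin 8 (new)  [load 15/25]
  13 → bin 9 (new)  [load 13/25]
9 bins opened.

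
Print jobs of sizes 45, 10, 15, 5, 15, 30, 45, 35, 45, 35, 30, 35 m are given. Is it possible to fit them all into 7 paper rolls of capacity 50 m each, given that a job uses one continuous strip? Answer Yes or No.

Total = 345 m; ⌈345/50⌉ = 7.
8 print jobs each exceed half the capacity and cannot share a roll, forcing at least 8 paper rolls.
At least 8 paper rolls are required, but only 7 are allowed.

No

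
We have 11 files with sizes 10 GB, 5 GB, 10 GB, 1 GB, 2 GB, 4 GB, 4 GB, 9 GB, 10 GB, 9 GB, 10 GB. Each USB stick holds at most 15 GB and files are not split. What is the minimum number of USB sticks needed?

Total = 10 + 10 + 10 + 10 + 9 + 9 + 5 + 4 + 4 + 2 + 1 = 74 GB.
Lower bound: ⌈74/15⌉ = 5 USB sticks.
Also, 6 files each exceed 15/2 GB, and no two of those can share a USB stick, so at least 6 USB sticks are needed.
A packing using 6 USB sticks:
  USB stick 1: 10 + 5 = 15
  USB stick 2: 10 + 4 + 1 = 15
  USB stick 3: 10 + 4 = 14
  USB stick 4: 10 + 2 = 12
  USB stick 5: 9 = 9
  USB stick 6: 9 = 9
This matches the lower bound, so 6 is optimal.

6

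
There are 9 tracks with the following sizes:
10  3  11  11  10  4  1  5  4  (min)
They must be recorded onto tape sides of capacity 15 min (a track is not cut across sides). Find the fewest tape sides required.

Total = 11 + 11 + 10 + 10 + 5 + 4 + 4 + 3 + 1 = 59 min.
Lower bound: ⌈59/15⌉ = 4 tape sides.
A packing using 4 tape sides:
  side 1: 11 + 4 = 15
  side 2: 11 + 4 = 15
  side 3: 10 + 5 = 15
  side 4: 10 + 3 + 1 = 14
This matches the lower bound, so 4 is optimal.

4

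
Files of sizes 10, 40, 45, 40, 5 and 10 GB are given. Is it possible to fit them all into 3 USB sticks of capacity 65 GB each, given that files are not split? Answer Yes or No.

A valid assignment using 3 USB sticks:
  USB stick 1: 45 + 10 + 10 = 65
  USB stick 2: 40 + 5 = 45
  USB stick 3: 40 = 40
Every load is within 65 GB, so 3 USB sticks suffice.

Yes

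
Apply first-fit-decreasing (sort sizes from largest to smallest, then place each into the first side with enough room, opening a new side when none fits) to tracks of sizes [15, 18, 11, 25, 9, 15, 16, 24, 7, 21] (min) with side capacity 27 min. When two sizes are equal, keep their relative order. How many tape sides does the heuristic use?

7

Sorted descending: 25, 24, 21, 18, 16, 15, 15, 11, 9, 7.
  25 → side 1 (new)  [load 25/27]
  24 → side 2 (new)  [load 24/27]
  21 → side 3 (new)  [load 21/27]
  18 → side 4 (new)  [load 18/27]
  16 → side 5 (new)  [load 16/27]
  15 → side 6 (new)  [load 15/27]
  15 → side 7 (new)  [load 15/27]
  11 → side 5  [load 27/27]
  9 → side 4  [load 27/27]
  7 → side 6  [load 22/27]
7 tape sides opened.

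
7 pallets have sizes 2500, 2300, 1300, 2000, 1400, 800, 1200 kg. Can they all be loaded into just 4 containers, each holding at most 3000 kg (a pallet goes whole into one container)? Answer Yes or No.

Total = 11500 kg; ⌈11500/3000⌉ = 4.
The bound of 4 does not rule out 4, but exhaustive search shows no assignment into 4 containers of capacity 3000 kg exists — the minimum is 5.

No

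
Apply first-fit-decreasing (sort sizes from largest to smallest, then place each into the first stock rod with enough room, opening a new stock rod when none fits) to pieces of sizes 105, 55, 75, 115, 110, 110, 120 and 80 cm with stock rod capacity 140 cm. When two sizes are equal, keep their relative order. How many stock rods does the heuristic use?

7

Sorted descending: 120, 115, 110, 110, 105, 80, 75, 55.
  120 → stock rod 1 (new)  [load 120/140]
  115 → stock rod 2 (new)  [load 115/140]
  110 → stock rod 3 (new)  [load 110/140]
  110 → stock rod 4 (new)  [load 110/140]
  105 → stock rod 5 (new)  [load 105/140]
  80 → stock rod 6 (new)  [load 80/140]
  75 → stock rod 7 (new)  [load 75/140]
  55 → stock rod 6  [load 135/140]
7 stock rods opened.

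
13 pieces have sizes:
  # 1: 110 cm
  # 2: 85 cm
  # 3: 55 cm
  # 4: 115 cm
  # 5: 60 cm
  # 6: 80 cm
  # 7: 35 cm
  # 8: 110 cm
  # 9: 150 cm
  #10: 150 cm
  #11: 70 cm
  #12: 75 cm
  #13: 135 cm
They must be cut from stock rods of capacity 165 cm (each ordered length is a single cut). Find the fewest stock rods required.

9

Total = 150 + 150 + 135 + 115 + 110 + 110 + 85 + 80 + 75 + 70 + 60 + 55 + 35 = 1230 cm.
Lower bound: ⌈1230/165⌉ = 8 stock rods.
A packing using 9 stock rods:
  stock rod 1: 150 = 150
  stock rod 2: 150 = 150
  stock rod 3: 135 = 135
  stock rod 4: 115 + 35 = 150
  stock rod 5: 110 + 55 = 165
  stock rod 6: 110 = 110
  stock rod 7: 85 + 80 = 165
  stock rod 8: 75 + 70 = 145
  stock rod 9: 60 = 60
No arrangement into 8 stock rods stays within capacity, so 9 is optimal.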